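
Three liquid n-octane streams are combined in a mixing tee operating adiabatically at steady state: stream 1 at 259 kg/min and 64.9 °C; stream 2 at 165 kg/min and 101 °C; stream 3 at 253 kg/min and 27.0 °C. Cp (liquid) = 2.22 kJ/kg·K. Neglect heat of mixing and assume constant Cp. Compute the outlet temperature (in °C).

Adiabatic, steady state ⇒ Σ ṁᵢCp,ᵢ(T_out − Tᵢ) = 0
T_out = Σ ṁᵢCp,ᵢTᵢ / Σ ṁᵢCp,ᵢ
      = 89477 / 1502.9 = 59.535 °C

T_out = 59.5 °C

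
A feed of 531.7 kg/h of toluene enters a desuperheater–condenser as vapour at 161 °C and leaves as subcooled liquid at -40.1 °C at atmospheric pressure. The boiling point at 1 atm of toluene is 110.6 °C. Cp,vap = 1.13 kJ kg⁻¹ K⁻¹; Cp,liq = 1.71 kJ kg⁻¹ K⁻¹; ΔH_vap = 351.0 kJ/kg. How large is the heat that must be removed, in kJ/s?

vapour 161→110.6 °C: -56.952 kJ/kg
condensation at 110.6 °C: -351 kJ/kg
liquid 110.6→-40.1 °C: -257.7 kJ/kg
Δh = -56.952 + -351 + -257.7 = -665.65 kJ/kg
Q = ṁ·Δh = 531.7 kg/h × -665.65 kJ/kg = -353930 kJ/h
|Q| = 98.313 kW

Q_c = 98.3 kJ/s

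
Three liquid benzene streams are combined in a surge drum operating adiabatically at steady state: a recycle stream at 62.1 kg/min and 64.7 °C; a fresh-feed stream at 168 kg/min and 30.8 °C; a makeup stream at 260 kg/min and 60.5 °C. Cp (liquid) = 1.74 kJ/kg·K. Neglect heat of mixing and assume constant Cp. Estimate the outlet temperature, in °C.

T_out = 50.9 °C

Energy balance with Q = 0: Σ ṁᵢCp,ᵢ(T_out − Tᵢ) = 0
Σ ṁᵢCp,ᵢTᵢ = 62.1×1.74×64.7 + 168×1.74×30.8 + 260×1.74×60.5 = 43365
Σ ṁᵢCp,ᵢ = 62.1×1.74 + 168×1.74 + 260×1.74 = 852.77
T_out = 43365 / 852.77 = 50.851 °C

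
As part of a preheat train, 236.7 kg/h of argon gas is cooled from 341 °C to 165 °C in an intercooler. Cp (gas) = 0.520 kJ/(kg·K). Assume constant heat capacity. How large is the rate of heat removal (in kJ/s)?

Q_c = 6.02 kJ/s

Q = ṁ·Cp·ΔT = 236.7 × 0.520 × (165 − 341) = -21663 kJ/h
Converting: 21663 / 3600 s = 6.0174 kW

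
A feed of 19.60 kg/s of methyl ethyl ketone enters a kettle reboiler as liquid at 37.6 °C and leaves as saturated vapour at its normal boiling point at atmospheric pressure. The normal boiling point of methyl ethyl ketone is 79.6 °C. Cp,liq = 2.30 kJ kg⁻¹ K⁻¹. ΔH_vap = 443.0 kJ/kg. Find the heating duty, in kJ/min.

Q = 635000 kJ/min

liquid 37.6→79.6 °C: 96.6 kJ/kg
vaporisation at 79.6 °C: 443 kJ/kg
Δh = 96.6 + 443 = 539.6 kJ/kg
Q = ṁ·Δh = 19.60 kg/s × 539.6 kJ/kg = 10576 kJ/s
|Q| = 10576 kW = 634570 kJ/min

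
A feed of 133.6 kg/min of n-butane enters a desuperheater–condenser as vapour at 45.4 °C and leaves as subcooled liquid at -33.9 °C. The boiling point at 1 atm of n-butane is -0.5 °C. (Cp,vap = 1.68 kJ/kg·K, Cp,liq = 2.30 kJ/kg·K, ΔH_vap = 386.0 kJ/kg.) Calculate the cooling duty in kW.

vapour 45.4→-0.5 °C: -77.112 kJ/kg
condensation at -0.5 °C: -386 kJ/kg
liquid -0.5→-33.9 °C: -76.82 kJ/kg
Δh = -77.112 + -386 + -76.82 = -539.93 kJ/kg
Q = ṁ·Δh = 133.6 kg/min × -539.93 kJ/kg = -72135 kJ/min
|Q| = 1202.2 kW

Q_c = 1200 kW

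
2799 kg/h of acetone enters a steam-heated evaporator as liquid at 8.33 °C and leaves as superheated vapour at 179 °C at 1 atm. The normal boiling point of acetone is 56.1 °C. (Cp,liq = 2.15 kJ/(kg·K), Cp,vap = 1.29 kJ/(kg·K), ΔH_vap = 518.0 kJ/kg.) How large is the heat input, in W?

liquid 8.33→56.1 °C: 102.71 kJ/kg
vaporisation at 56.1 °C: 518 kJ/kg
vapour 56.1→179 °C: 158.54 kJ/kg
Δh = 102.71 + 518 + 158.54 = 779.25 kJ/kg
Q = ṁ·Δh = 2799 kg/h × 779.25 kJ/kg = 2.1811e+06 kJ/h
|Q| = 605.86 kW = 605860 W

Q = 606000 W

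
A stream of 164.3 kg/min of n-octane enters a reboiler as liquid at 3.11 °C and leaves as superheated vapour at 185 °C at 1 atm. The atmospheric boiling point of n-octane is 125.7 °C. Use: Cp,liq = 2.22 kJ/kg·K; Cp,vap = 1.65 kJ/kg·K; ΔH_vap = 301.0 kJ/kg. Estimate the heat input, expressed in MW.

Q = 1.84 MW

liquid 3.11→125.7 °C: 272.15 kJ/kg
vaporisation at 125.7 °C: 301 kJ/kg
vapour 125.7→185 °C: 97.845 kJ/kg
Δh = 272.15 + 301 + 97.845 = 670.99 kJ/kg
Q = ṁ·Δh = 164.3 kg/min × 670.99 kJ/kg = 110240 kJ/min
|Q| = 1837.4 kW = 1.8374 MW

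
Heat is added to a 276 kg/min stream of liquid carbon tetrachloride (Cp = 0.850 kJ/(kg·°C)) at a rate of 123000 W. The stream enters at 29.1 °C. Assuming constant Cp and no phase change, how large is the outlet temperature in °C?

T_out = 60.6 °C

Q = 123000 W = 7380 kJ/min
ΔT = Q/(ṁ·Cp) = 7380/(276×0.850) = 31.458 K
T_out = 29.1 + 31.458 = 60.558 °C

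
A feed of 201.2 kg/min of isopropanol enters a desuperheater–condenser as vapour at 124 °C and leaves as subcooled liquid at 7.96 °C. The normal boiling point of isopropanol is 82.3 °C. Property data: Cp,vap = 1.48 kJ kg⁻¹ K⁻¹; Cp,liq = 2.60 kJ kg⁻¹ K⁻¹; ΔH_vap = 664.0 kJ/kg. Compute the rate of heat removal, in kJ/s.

vapour 124→82.3 °C: -61.716 kJ/kg
condensation at 82.3 °C: -664 kJ/kg
liquid 82.3→7.96 °C: -193.28 kJ/kg
Δh = -61.716 + -664 + -193.28 = -919 kJ/kg
Q = ṁ·Δh = 201.2 kg/min × -919 kJ/kg = -184900 kJ/min
|Q| = 3081.7 kW

Q_c = 3080 kJ/s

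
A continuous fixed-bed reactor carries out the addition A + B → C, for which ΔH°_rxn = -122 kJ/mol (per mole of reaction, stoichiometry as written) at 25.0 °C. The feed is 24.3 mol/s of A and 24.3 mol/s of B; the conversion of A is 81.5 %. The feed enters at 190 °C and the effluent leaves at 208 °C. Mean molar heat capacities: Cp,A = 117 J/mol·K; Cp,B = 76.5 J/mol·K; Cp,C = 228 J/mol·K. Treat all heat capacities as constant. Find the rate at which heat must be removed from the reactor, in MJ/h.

Extent of reaction ξ = 0.815 × 24.3 = 19.805 mol/s
Reaction term: ξ·ΔH°_rxn = 19.805 × -122 = -2416.1 kJ/s
Sensible, feed 190→25 °C: -775.84 kJ/s
Outlet flows (mol/s): A 4.4955, B 4.4955, C 19.805
Sensible, products 25→208 °C: 985.51 kJ/s
Q = ΔH = -2206.5 kJ/s = -2206.5 kW
Heat removed = 7943.3 MJ/h

Q_out = 7940 MJ/h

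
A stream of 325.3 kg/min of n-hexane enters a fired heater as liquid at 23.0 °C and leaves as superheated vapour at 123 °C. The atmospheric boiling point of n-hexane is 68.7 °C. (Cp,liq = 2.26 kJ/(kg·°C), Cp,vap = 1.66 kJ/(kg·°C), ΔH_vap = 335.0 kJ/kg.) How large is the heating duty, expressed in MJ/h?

liquid 23.0→68.7 °C: 103.28 kJ/kg
vaporisation at 68.7 °C: 335 kJ/kg
vapour 68.7→123 °C: 90.138 kJ/kg
Δh = 103.28 + 335 + 90.138 = 528.42 kJ/kg
Q = ṁ·Δh = 325.3 kg/min × 528.42 kJ/kg = 171900 kJ/min
|Q| = 2864.9 kW = 10314 MJ/h

Q = 10300 MJ/h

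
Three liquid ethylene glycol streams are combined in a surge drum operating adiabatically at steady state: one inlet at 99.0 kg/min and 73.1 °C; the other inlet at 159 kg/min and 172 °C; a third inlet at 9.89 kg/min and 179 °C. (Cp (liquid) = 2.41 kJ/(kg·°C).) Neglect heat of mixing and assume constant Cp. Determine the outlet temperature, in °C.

No heat crosses the boundary, so H_out = H_in.
T_out = Σ ṁᵢCp,ᵢTᵢ / Σ ṁᵢCp,ᵢ
      = 87616 / 645.61 = 135.71 °C

T_out = 136 °C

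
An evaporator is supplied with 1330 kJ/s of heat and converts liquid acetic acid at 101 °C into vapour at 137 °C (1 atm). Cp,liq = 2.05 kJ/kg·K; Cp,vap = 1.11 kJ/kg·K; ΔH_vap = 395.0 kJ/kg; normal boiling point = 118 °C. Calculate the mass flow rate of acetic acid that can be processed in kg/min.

ṁ = 177 kg/min

Δh = 2.05×(118−101) + 395.0 + 1.11×(137−118) = 450.94 kJ/kg
Q = 1330 kJ/s = 1330 kJ/s = 79800 kJ/min
ṁ = Q/Δh = 79800 / 450.94 = 176.96 kg/min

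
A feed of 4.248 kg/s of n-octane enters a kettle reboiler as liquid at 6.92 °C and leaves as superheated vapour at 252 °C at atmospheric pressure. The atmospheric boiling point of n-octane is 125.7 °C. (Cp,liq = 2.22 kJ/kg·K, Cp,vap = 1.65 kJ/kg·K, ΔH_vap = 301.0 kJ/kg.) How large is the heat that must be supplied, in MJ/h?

liquid 6.92→125.7 °C: 263.69 kJ/kg
vaporisation at 125.7 °C: 301 kJ/kg
vapour 125.7→252 °C: 208.39 kJ/kg
Δh = 263.69 + 301 + 208.39 = 773.09 kJ/kg
Q = ṁ·Δh = 4.248 kg/s × 773.09 kJ/kg = 3284.1 kJ/s
|Q| = 3284.1 kW = 11823 MJ/h

Q = 11800 MJ/h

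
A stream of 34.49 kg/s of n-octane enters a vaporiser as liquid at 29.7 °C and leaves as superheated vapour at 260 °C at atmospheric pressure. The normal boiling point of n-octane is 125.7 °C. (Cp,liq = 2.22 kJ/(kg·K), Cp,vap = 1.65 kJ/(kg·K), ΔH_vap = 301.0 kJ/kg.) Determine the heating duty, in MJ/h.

liquid 29.7→125.7 °C: 213.12 kJ/kg
vaporisation at 125.7 °C: 301 kJ/kg
vapour 125.7→260 °C: 221.59 kJ/kg
Δh = 213.12 + 301 + 221.59 = 735.72 kJ/kg
Q = ṁ·Δh = 34.49 kg/s × 735.72 kJ/kg = 25375 kJ/s
|Q| = 25375 kW = 91349 MJ/h

Q = 91300 MJ/h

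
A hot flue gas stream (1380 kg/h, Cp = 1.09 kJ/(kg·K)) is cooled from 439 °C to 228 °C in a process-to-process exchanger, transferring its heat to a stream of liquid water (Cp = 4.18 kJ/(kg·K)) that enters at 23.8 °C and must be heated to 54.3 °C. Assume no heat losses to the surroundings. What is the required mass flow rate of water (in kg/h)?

Heat released by hot stream: Q = 1380 × 1.09 × (439 − 228) = 317390 kJ/h
Energy balance on cold side (adiabatic exchanger): Q = ṁ_c·Cp_c·(T_c,out − T_c,in)
ṁ_c = 317390 / [4.18 × (54.3 − 23.8)] = 2489.5 kg/h

ṁ_c = 2490 kg/h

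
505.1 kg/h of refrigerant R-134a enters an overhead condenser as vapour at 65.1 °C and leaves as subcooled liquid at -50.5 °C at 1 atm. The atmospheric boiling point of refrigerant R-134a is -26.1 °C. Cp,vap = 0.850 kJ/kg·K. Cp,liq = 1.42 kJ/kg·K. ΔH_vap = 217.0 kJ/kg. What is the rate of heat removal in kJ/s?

vapour 65.1→-26.1 °C: -77.52 kJ/kg
condensation at -26.1 °C: -217 kJ/kg
liquid -26.1→-50.5 °C: -34.648 kJ/kg
Δh = -77.52 + -217 + -34.648 = -329.17 kJ/kg
Q = ṁ·Δh = 505.1 kg/h × -329.17 kJ/kg = -166260 kJ/h
|Q| = 46.184 kW

Q_c = 46.2 kJ/s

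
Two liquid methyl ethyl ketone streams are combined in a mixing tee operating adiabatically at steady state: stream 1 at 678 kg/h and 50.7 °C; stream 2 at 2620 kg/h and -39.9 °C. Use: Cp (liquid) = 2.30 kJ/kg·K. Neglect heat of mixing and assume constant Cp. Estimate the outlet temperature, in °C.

T_out = -21.3 °C

Energy balance with Q = 0: Σ ṁᵢCp,ᵢ(T_out − Tᵢ) = 0
Σ ṁᵢCp,ᵢTᵢ = 678×2.30×50.7 + 2620×2.30×-39.9 = -161380
Σ ṁᵢCp,ᵢ = 678×2.30 + 2620×2.30 = 7585.4
T_out = -161380 / 7585.4 = -21.275 °C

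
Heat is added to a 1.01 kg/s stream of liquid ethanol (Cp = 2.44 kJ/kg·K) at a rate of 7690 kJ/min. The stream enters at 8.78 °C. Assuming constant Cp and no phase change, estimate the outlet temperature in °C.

T_out = 60.8 °C

Q = 7690 kJ/min = 128.17 kJ/s
ΔT = Q/(ṁ·Cp) = 128.17/(1.01×2.44) = 52.007 K
T_out = 8.78 + 52.007 = 60.787 °C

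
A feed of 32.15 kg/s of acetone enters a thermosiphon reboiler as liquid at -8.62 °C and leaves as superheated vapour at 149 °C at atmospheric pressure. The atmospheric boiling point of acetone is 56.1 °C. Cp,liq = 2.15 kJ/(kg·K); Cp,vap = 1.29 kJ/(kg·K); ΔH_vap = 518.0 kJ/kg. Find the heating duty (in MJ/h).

Q = 89900 MJ/h

liquid -8.62→56.1 °C: 139.15 kJ/kg
vaporisation at 56.1 °C: 518 kJ/kg
vapour 56.1→149 °C: 119.84 kJ/kg
Δh = 139.15 + 518 + 119.84 = 776.99 kJ/kg
Q = ṁ·Δh = 32.15 kg/s × 776.99 kJ/kg = 24980 kJ/s
|Q| = 24980 kW = 89929 MJ/h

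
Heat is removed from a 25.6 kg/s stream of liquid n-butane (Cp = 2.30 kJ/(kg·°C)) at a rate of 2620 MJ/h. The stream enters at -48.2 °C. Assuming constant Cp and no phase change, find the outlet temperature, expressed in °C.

T_out = -60.6 °C

Q = 2620 MJ/h = 727.78 kJ/s
ΔT = Q/(ṁ·Cp) = 727.78/(25.6×2.30) = 12.36 K
T_out = -48.2 − 12.36 = -60.56 °C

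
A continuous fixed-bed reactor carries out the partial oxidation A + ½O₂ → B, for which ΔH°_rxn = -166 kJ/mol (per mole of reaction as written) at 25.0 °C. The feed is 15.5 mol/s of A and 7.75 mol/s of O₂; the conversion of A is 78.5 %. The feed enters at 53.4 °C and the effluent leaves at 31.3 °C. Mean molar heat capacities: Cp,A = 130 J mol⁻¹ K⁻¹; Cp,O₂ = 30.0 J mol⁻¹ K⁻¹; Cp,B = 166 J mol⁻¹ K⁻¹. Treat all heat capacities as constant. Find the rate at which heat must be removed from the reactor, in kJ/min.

Q_out = 124000 kJ/min

Extent of reaction ξ = 0.785 × 15.5 = 12.168 mol/s
Reaction term: ξ·ΔH°_rxn = 12.168 × -166 = -2019.8 kJ/s
Sensible, feed 53.4→25 °C: -63.829 kJ/s
Outlet flows (mol/s): A 3.3325, O₂ 1.6662, B 12.168
Sensible, products 25→31.3 °C: 15.769 kJ/s
Q = ΔH = -2067.9 kJ/s = -2067.9 kW
Heat removed = 124070 kJ/min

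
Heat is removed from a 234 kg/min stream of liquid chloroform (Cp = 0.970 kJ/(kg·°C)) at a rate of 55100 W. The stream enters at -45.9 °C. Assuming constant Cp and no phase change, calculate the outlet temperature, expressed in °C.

Q = 55100 W = 3306 kJ/min
ΔT = Q/(ṁ·Cp) = 3306/(234×0.970) = 14.565 K
T_out = -45.9 − 14.565 = -60.465 °C

T_out = -60.5 °C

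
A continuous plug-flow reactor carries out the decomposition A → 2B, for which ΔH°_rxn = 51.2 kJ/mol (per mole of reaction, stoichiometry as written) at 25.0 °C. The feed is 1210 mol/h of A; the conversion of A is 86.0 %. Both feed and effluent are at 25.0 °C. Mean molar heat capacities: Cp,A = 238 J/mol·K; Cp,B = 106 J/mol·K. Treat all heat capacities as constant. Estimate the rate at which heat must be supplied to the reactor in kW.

Q_in = 14.8 kW

Extent of reaction ξ = 0.860 × 1210 = 1040.6 mol/h
Reaction term: ξ·ΔH°_rxn = 1040.6 × 51.2 = 53279 kJ/h
Q = ΔH = 53279 kJ/h = 14.8 kW
Heat supplied = 14.8 kW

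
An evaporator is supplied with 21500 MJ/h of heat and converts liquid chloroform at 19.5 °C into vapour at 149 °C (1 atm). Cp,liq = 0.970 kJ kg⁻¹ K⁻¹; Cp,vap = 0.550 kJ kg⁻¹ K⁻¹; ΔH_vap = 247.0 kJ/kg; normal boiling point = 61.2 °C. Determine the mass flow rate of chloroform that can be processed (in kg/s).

Δh = 0.970×(61.2−19.5) + 247.0 + 0.550×(149−61.2) = 335.74 kJ/kg
Q = 21500 MJ/h = 5972.2 kJ/s = 5972.2 kJ/s
ṁ = Q/Δh = 5972.2 / 335.74 = 17.788 kg/s

ṁ = 17.8 kg/s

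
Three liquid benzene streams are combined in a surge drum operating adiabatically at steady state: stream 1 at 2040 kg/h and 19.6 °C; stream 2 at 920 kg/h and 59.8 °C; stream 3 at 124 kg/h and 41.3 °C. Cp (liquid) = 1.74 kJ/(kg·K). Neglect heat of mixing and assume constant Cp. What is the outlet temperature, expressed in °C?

Adiabatic, steady state ⇒ Σ ṁᵢCp,ᵢ(T_out − Tᵢ) = 0
T_out = Σ ṁᵢCp,ᵢTᵢ / Σ ṁᵢCp,ᵢ
      = 174210 / 5366.2 = 32.465 °C

T_out = 32.5 °C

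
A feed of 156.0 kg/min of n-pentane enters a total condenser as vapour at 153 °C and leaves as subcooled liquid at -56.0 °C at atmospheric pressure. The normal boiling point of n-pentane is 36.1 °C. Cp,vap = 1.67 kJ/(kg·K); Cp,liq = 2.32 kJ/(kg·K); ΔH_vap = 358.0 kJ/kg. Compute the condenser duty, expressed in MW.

Q_c = 1.99 MW

vapour 153→36.1 °C: -195.22 kJ/kg
condensation at 36.1 °C: -358 kJ/kg
liquid 36.1→-56.0 °C: -213.67 kJ/kg
Δh = -195.22 + -358 + -213.67 = -766.89 kJ/kg
Q = ṁ·Δh = 156.0 kg/min × -766.89 kJ/kg = -119640 kJ/min
|Q| = 1993.9 kW = 1.9939 MW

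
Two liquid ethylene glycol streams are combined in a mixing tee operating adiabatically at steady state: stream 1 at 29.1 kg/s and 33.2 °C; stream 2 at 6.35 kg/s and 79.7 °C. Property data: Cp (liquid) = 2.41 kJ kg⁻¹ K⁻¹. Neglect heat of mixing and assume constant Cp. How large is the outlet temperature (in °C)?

T_out = 41.5 °C

Adiabatic, steady state ⇒ Σ ṁᵢCp,ᵢ(T_out − Tᵢ) = 0
T_out = Σ ṁᵢCp,ᵢTᵢ / Σ ṁᵢCp,ᵢ
      = 3548 / 85.435 = 41.529 °C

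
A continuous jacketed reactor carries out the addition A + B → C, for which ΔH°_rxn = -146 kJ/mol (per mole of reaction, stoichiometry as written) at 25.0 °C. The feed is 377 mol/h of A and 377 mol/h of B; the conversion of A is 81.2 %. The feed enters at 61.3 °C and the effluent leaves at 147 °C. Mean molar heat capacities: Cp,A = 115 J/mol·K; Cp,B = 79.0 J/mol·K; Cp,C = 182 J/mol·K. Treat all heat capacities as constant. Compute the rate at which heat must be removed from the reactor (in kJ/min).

Extent of reaction ξ = 0.812 × 377 = 306.12 mol/h
Reaction term: ξ·ΔH°_rxn = 306.12 × -146 = -44694 kJ/h
Sensible, feed 61.3→25 °C: -2654.9 kJ/h
Outlet flows (mol/h): A 70.876, B 70.876, C 306.12
Sensible, products 25→147 °C: 8474.7 kJ/h
Q = ΔH = -38874 kJ/h = -10.798 kW
Heat removed = 647.91 kJ/min

Q_out = 648 kJ/min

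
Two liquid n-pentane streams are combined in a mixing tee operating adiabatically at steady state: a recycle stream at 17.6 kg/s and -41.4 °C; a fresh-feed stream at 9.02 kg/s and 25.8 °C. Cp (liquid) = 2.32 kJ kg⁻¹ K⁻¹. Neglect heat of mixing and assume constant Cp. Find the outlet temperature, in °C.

T_out = -18.6 °C

Adiabatic, steady state ⇒ Σ ṁᵢCp,ᵢ(T_out − Tᵢ) = 0
Σ ṁᵢCp,ᵢTᵢ = 17.6×2.32×-41.4 + 9.02×2.32×25.8 = -1150.5
Σ ṁᵢCp,ᵢ = 17.6×2.32 + 9.02×2.32 = 61.758
T_out = -1150.5 / 61.758 = -18.63 °C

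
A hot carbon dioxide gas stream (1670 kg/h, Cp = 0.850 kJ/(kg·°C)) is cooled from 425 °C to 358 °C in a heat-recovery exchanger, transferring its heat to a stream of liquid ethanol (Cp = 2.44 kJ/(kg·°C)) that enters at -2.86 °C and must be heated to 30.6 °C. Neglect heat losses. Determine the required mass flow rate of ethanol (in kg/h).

Heat released by hot stream: Q = 1670 × 0.850 × (425 − 358) = 95106 kJ/h
Energy balance on cold side (adiabatic exchanger): Q = ṁ_c·Cp_c·(T_c,out − T_c,in)
ṁ_c = 95106 / [2.44 × (30.6 − -2.86)] = 1164.9 kg/h

ṁ_c = 1160 kg/h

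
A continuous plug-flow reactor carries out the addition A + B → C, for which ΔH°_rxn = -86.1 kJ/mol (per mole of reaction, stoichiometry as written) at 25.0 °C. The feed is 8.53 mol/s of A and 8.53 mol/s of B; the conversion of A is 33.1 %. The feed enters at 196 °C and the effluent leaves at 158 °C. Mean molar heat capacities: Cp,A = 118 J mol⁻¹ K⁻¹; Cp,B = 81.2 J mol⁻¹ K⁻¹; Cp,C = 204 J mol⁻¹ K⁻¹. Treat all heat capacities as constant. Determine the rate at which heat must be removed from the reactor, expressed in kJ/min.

Extent of reaction ξ = 0.331 × 8.53 = 2.8234 mol/s
Reaction term: ξ·ΔH°_rxn = 2.8234 × -86.1 = -243.1 kJ/s
Sensible, feed 196→25 °C: -290.56 kJ/s
Outlet flows (mol/s): A 5.7066, B 5.7066, C 2.8234
Sensible, products 25→158 °C: 227.79 kJ/s
Q = ΔH = -305.86 kJ/s = -305.86 kW
Heat removed = 18352 kJ/min

Q_out = 18400 kJ/min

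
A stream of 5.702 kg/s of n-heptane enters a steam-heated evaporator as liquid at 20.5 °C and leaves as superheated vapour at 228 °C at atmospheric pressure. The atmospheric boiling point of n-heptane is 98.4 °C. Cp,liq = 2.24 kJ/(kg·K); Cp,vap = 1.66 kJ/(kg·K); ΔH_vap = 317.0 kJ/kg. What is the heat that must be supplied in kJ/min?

liquid 20.5→98.4 °C: 174.5 kJ/kg
vaporisation at 98.4 °C: 317 kJ/kg
vapour 98.4→228 °C: 215.14 kJ/kg
Δh = 174.5 + 317 + 215.14 = 706.63 kJ/kg
Q = ṁ·Δh = 5.702 kg/s × 706.63 kJ/kg = 4029.2 kJ/s
|Q| = 4029.2 kW = 241750 kJ/min

Q = 242000 kJ/min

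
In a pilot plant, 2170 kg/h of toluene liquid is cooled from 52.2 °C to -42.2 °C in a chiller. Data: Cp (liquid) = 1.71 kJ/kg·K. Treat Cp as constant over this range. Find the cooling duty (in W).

Q = ṁ·Cp·ΔT = 2170 × 1.71 × (-42.2 − 52.2) = -350290 kJ/h
Converting: 350290 / 3600 s = 97.303 kW
Cooling duty = 97303 W

Q_c = 97300 W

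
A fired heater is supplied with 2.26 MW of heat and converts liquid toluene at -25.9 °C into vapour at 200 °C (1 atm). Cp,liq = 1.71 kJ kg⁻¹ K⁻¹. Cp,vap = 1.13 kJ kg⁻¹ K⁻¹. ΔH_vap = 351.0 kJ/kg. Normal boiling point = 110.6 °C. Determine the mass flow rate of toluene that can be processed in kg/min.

Δh = 1.71×(110.6−-25.9) + 351.0 + 1.13×(200−110.6) = 685.44 kJ/kg
Q = 2.26 MW = 2260 kJ/s = 135600 kJ/min
ṁ = Q/Δh = 135600 / 685.44 = 197.83 kg/min

ṁ = 198 kg/min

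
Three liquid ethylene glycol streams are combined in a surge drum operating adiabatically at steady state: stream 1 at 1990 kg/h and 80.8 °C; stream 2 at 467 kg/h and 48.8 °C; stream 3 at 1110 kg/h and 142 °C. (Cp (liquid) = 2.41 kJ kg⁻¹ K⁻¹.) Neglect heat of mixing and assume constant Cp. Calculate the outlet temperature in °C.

T_out = 95.7 °C

No heat crosses the boundary, so H_out = H_in.
T_out = Σ ṁᵢCp,ᵢTᵢ / Σ ṁᵢCp,ᵢ
      = 822300 / 8596.5 = 95.655 °C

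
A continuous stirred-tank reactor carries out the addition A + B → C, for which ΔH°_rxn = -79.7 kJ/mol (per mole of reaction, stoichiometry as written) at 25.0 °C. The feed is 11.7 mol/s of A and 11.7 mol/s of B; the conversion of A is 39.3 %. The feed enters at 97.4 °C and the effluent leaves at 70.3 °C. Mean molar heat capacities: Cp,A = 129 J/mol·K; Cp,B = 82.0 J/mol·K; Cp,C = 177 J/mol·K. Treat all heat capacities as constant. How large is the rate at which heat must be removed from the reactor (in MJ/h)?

Q_out = 1590 MJ/h

Extent of reaction ξ = 0.393 × 11.7 = 4.5981 mol/s
Reaction term: ξ·ΔH°_rxn = 4.5981 × -79.7 = -366.47 kJ/s
Sensible, feed 97.4→25 °C: -178.73 kJ/s
Outlet flows (mol/s): A 7.1019, B 7.1019, C 4.5981
Sensible, products 25→70.3 °C: 104.75 kJ/s
Q = ΔH = -440.45 kJ/s = -440.45 kW
Heat removed = 1585.6 MJ/h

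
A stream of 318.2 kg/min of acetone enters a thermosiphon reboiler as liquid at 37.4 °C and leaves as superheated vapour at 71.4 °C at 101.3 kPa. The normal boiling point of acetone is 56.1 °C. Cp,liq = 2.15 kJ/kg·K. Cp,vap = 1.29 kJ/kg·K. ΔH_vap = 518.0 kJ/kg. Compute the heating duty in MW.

Q = 3.07 MW

liquid 37.4→56.1 °C: 40.205 kJ/kg
vaporisation at 56.1 °C: 518 kJ/kg
vapour 56.1→71.4 °C: 19.737 kJ/kg
Δh = 40.205 + 518 + 19.737 = 577.94 kJ/kg
Q = ṁ·Δh = 318.2 kg/min × 577.94 kJ/kg = 183900 kJ/min
|Q| = 3065 kW = 3.065 MW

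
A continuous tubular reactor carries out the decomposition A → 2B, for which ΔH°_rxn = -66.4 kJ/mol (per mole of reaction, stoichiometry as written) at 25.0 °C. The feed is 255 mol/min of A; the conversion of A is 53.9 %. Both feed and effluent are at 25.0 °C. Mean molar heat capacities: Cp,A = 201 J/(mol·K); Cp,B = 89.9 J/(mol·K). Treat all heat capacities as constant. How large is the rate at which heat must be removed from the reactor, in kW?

Extent of reaction ξ = 0.539 × 255 = 137.45 mol/min
Reaction term: ξ·ΔH°_rxn = 137.45 × -66.4 = -9126.3 kJ/min
Q = ΔH = -9126.3 kJ/min = -152.11 kW
Heat removed = 152.11 kW

Q_out = 152 kW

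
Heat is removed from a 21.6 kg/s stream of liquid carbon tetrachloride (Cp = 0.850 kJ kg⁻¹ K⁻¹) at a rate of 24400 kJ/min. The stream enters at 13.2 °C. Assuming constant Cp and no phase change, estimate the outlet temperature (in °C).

T_out = -8.95 °C

Q = 24400 kJ/min = 406.67 kJ/s
ΔT = Q/(ṁ·Cp) = 406.67/(21.6×0.850) = 22.15 K
T_out = 13.2 − 22.15 = -8.9496 °C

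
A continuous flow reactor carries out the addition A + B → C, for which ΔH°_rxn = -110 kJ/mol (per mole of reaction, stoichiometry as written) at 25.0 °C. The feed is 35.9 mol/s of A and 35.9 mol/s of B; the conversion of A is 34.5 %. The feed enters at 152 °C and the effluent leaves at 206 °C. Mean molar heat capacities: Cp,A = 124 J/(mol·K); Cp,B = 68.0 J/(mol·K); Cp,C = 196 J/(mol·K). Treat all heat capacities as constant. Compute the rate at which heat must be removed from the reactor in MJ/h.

Extent of reaction ξ = 0.345 × 35.9 = 12.385 mol/s
Reaction term: ξ·ΔH°_rxn = 12.385 × -110 = -1362.4 kJ/s
Sensible, feed 152→25 °C: -875.39 kJ/s
Outlet flows (mol/s): A 23.514, B 23.514, C 12.385
Sensible, products 25→206 °C: 1256.6 kJ/s
Q = ΔH = -981.23 kJ/s = -981.23 kW
Heat removed = 3532.4 MJ/h

Q_out = 3530 MJ/h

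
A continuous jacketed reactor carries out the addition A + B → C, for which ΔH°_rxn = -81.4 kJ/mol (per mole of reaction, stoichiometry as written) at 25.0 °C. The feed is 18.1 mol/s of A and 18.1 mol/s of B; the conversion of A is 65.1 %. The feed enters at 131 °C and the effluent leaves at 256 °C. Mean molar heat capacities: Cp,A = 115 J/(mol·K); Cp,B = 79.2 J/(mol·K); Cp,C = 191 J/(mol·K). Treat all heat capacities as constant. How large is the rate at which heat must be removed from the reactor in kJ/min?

Extent of reaction ξ = 0.651 × 18.1 = 11.783 mol/s
Reaction term: ξ·ΔH°_rxn = 11.783 × -81.4 = -959.14 kJ/s
Sensible, feed 131→25 °C: -372.59 kJ/s
Outlet flows (mol/s): A 6.3169, B 6.3169, C 11.783
Sensible, products 25→256 °C: 803.26 kJ/s
Q = ΔH = -528.48 kJ/s = -528.48 kW
Heat removed = 31709 kJ/min

Q_out = 31700 kJ/min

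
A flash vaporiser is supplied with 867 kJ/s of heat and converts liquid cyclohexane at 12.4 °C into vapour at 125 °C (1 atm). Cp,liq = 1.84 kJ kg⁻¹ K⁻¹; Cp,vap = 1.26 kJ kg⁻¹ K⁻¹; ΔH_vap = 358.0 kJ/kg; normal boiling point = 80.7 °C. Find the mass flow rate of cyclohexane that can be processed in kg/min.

Δh = 1.84×(80.7−12.4) + 358.0 + 1.26×(125−80.7) = 539.49 kJ/kg
Q = 867 kJ/s = 867 kJ/s = 52020 kJ/min
ṁ = Q/Δh = 52020 / 539.49 = 96.424 kg/min

ṁ = 96.4 kg/min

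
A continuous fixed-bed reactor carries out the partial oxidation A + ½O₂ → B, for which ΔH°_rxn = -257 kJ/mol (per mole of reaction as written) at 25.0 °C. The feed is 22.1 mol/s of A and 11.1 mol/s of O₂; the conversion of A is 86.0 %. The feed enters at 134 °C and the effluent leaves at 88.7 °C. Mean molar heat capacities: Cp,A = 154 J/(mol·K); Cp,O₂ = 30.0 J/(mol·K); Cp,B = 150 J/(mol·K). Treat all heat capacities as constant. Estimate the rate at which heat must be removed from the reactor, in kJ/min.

Extent of reaction ξ = 0.860 × 22.1 = 19.006 mol/s
Reaction term: ξ·ΔH°_rxn = 19.006 × -257 = -4884.5 kJ/s
Sensible, feed 134→25 °C: -407.27 kJ/s
Outlet flows (mol/s): A 3.094, O₂ 1.597, B 19.006
Sensible, products 25→88.7 °C: 215.01 kJ/s
Q = ΔH = -5076.8 kJ/s = -5076.8 kW
Heat removed = 304610 kJ/min

Q_out = 305000 kJ/min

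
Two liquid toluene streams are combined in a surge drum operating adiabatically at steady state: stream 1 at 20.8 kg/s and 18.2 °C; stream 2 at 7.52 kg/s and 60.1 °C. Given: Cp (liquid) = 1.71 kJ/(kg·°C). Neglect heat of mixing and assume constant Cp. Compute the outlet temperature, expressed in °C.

Energy balance with Q = 0: Σ ṁᵢCp,ᵢ(T_out − Tᵢ) = 0
T_out = Σ ṁᵢCp,ᵢTᵢ / Σ ṁᵢCp,ᵢ
      = 1420.2 / 48.427 = 29.326 °C

T_out = 29.3 °C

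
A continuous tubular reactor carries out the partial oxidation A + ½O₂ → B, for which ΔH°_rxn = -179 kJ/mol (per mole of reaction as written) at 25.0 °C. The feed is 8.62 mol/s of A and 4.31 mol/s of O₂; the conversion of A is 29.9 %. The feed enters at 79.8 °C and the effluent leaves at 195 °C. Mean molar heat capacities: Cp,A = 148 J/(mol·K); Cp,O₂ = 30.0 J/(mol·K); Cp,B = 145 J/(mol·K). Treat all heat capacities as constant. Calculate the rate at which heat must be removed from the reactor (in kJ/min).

Extent of reaction ξ = 0.299 × 8.62 = 2.5774 mol/s
Reaction term: ξ·ΔH°_rxn = 2.5774 × -179 = -461.35 kJ/s
Sensible, feed 79.8→25 °C: -76.997 kJ/s
Outlet flows (mol/s): A 6.0426, O₂ 3.0213, B 2.5774
Sensible, products 25→195 °C: 230.97 kJ/s
Q = ΔH = -307.37 kJ/s = -307.37 kW
Heat removed = 18442 kJ/min

Q_out = 18400 kJ/min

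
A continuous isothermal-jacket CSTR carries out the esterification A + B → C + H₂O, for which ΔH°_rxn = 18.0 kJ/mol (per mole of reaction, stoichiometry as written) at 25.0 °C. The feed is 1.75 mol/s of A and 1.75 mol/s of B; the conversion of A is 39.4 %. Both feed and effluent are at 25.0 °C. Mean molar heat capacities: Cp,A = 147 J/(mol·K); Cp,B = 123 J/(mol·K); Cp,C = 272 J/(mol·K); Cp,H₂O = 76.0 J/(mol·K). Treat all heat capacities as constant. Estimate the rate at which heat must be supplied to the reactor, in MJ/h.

Q_in = 44.7 MJ/h

Extent of reaction ξ = 0.394 × 1.75 = 0.6895 mol/s
Reaction term: ξ·ΔH°_rxn = 0.6895 × 18.0 = 12.411 kJ/s
Q = ΔH = 12.411 kJ/s = 12.411 kW
Heat supplied = 44.68 MJ/h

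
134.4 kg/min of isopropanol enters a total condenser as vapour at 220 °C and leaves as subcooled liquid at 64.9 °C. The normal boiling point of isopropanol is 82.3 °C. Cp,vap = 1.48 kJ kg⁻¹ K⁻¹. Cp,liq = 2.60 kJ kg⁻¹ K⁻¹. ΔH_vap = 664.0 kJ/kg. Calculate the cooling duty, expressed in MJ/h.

Q_c = 7360 MJ/h

vapour 220→82.3 °C: -203.8 kJ/kg
condensation at 82.3 °C: -664 kJ/kg
liquid 82.3→64.9 °C: -45.24 kJ/kg
Δh = -203.8 + -664 + -45.24 = -913.04 kJ/kg
Q = ṁ·Δh = 134.4 kg/min × -913.04 kJ/kg = -122710 kJ/min
|Q| = 2045.2 kW = 7362.7 MJ/h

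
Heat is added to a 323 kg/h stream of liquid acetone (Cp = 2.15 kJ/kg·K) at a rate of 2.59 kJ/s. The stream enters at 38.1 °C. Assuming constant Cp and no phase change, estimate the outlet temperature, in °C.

T_out = 51.5 °C

Q = 2.59 kJ/s = 9324 kJ/h
ΔT = Q/(ṁ·Cp) = 9324/(323×2.15) = 13.426 K
T_out = 38.1 + 13.426 = 51.526 °C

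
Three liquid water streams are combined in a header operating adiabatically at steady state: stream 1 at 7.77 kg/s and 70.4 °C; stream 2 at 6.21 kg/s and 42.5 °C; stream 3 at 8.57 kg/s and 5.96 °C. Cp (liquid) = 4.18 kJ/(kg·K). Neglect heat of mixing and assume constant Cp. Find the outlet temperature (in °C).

Adiabatic, steady state ⇒ Σ ṁᵢCp,ᵢ(T_out − Tᵢ) = 0
Σ ṁᵢCp,ᵢTᵢ = 7.77×4.18×70.4 + 6.21×4.18×42.5 + 8.57×4.18×5.96 = 3603.2
Σ ṁᵢCp,ᵢ = 7.77×4.18 + 6.21×4.18 + 8.57×4.18 = 94.259
T_out = 3603.2 / 94.259 = 38.227 °C

T_out = 38.2 °C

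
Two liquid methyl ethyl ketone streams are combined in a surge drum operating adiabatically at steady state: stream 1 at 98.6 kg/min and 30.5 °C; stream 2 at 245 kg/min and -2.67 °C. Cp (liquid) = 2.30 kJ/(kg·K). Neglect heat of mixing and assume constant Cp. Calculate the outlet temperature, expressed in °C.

Adiabatic, steady state ⇒ Σ ṁᵢCp,ᵢ(T_out − Tᵢ) = 0
Σ ṁᵢCp,ᵢTᵢ = 98.6×2.30×30.5 + 245×2.30×-2.67 = 5412.2
Σ ṁᵢCp,ᵢ = 98.6×2.30 + 245×2.30 = 790.28
T_out = 5412.2 / 790.28 = 6.8485 °C

T_out = 6.85 °C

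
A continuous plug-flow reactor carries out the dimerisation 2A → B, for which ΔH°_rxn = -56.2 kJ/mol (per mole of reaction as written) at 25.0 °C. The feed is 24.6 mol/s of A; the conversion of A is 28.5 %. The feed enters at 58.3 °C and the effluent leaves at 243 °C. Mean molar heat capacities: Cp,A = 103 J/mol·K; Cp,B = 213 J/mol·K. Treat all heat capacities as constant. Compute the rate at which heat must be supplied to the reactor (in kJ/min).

Q_in = 16600 kJ/min

Extent of reaction ξ = 0.285 × 24.6 / 2 = 3.5055 mol/s
Reaction term: ξ·ΔH°_rxn = 3.5055 × -56.2 = -197.01 kJ/s
Sensible, feed 58.3→25 °C: -84.376 kJ/s
Outlet flows (mol/s): A 17.589, B 3.5055
Sensible, products 25→243 °C: 557.72 kJ/s
Q = ΔH = 276.33 kJ/s = 276.33 kW
Heat supplied = 16580 kJ/min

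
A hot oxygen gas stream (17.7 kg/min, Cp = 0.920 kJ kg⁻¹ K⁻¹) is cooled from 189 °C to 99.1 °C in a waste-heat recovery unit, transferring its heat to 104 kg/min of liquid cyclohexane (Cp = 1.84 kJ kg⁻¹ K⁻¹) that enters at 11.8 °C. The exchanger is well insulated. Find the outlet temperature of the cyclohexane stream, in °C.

Heat released by hot stream: Q = 17.7 × 0.920 × (189 − 99.1) = 1463.9 kJ/min
Energy balance on cold side (adiabatic exchanger): Q = ṁ_c·Cp_c·(T_c,out − T_c,in)
T_c,out = 11.8 + 1463.9/(104 × 1.84) = 19.45 °C

T_c,out = 19.5 °C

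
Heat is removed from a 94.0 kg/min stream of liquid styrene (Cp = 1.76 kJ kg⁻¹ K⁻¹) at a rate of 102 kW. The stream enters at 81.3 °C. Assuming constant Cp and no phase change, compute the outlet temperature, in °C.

Q = 102 kW = 6120 kJ/min
ΔT = Q/(ṁ·Cp) = 6120/(94.0×1.76) = 36.992 K
T_out = 81.3 − 36.992 = 44.308 °C

T_out = 44.3 °C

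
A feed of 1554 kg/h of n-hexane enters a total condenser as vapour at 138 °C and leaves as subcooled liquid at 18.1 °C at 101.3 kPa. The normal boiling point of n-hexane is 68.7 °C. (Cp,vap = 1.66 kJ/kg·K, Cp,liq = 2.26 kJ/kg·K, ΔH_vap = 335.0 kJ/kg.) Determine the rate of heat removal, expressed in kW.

vapour 138→68.7 °C: -115.04 kJ/kg
condensation at 68.7 °C: -335 kJ/kg
liquid 68.7→18.1 °C: -114.36 kJ/kg
Δh = -115.04 + -335 + -114.36 = -564.39 kJ/kg
Q = ṁ·Δh = 1554 kg/h × -564.39 kJ/kg = -877070 kJ/h
|Q| = 243.63 kW

Q_c = 244 kW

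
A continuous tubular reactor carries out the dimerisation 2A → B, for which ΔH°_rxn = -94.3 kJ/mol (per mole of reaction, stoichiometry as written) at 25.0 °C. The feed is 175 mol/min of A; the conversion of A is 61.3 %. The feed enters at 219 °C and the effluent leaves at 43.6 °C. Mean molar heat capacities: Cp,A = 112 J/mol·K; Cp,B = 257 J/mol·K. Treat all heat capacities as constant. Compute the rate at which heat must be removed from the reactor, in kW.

Q_out = 141 kW

Extent of reaction ξ = 0.613 × 175 / 2 = 53.637 mol/min
Reaction term: ξ·ΔH°_rxn = 53.637 × -94.3 = -5058 kJ/min
Sensible, feed 219→25 °C: -3802.4 kJ/min
Outlet flows (mol/min): A 67.725, B 53.637
Sensible, products 25→43.6 °C: 397.48 kJ/min
Q = ΔH = -8462.9 kJ/min = -141.05 kW
Heat removed = 141.05 kW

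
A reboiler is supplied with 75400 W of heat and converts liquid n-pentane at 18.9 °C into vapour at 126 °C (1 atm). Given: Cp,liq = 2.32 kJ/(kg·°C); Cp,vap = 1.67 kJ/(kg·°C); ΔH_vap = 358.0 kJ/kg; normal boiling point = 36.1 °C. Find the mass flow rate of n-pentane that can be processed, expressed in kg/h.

Δh = 2.32×(36.1−18.9) + 358.0 + 1.67×(126−36.1) = 548.04 kJ/kg
Q = 75400 W = 75.4 kJ/s = 271440 kJ/h
ṁ = Q/Δh = 271440 / 548.04 = 495.3 kg/h

ṁ = 495 kg/h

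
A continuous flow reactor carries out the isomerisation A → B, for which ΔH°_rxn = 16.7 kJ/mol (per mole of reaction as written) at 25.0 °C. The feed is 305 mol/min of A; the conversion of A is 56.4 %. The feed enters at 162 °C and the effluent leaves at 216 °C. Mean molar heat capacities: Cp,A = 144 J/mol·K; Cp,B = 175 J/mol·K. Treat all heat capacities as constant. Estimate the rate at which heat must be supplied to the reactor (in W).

Extent of reaction ξ = 0.564 × 305 = 172.02 mol/min
Reaction term: ξ·ΔH°_rxn = 172.02 × 16.7 = 2872.7 kJ/min
Sensible, feed 162→25 °C: -6017 kJ/min
Outlet flows (mol/min): A 132.98, B 172.02
Sensible, products 25→216 °C: 9407.3 kJ/min
Q = ΔH = 6262.9 kJ/min = 104.38 kW
Heat supplied = 104380 W

Q_in = 104000 W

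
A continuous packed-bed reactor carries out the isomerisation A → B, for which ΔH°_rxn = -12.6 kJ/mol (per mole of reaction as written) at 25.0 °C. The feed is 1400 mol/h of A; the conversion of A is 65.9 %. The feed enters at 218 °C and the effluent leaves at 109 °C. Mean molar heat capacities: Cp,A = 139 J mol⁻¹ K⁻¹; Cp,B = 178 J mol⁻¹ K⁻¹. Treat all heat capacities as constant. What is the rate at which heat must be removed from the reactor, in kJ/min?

Q_out = 497 kJ/min

Extent of reaction ξ = 0.659 × 1400 = 922.6 mol/h
Reaction term: ξ·ΔH°_rxn = 922.6 × -12.6 = -11625 kJ/h
Sensible, feed 218→25 °C: -37558 kJ/h
Outlet flows (mol/h): A 477.4, B 922.6
Sensible, products 25→109 °C: 19369 kJ/h
Q = ΔH = -29814 kJ/h = -8.2816 kW
Heat removed = 496.9 kJ/min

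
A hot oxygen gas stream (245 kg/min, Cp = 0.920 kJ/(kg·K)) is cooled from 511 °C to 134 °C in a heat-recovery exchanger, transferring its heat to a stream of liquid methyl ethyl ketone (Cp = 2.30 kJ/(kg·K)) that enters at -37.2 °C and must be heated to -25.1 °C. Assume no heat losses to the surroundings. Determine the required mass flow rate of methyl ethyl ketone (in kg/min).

Heat released by hot stream: Q = 245 × 0.920 × (511 − 134) = 84976 kJ/min
Energy balance on cold side (adiabatic exchanger): Q = ṁ_c·Cp_c·(T_c,out − T_c,in)
ṁ_c = 84976 / [2.30 × (-25.1 − -37.2)] = 3053.4 kg/min

ṁ_c = 3050 kg/min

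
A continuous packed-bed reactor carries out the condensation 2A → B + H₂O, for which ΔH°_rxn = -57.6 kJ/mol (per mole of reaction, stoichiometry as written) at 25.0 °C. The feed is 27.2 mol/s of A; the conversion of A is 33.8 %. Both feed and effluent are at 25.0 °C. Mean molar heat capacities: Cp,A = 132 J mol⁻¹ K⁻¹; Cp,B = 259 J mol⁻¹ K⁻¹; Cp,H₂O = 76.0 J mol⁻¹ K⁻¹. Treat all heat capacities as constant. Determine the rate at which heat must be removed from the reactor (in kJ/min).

Q_out = 15900 kJ/min

Extent of reaction ξ = 0.338 × 27.2 / 2 = 4.5968 mol/s
Reaction term: ξ·ΔH°_rxn = 4.5968 × -57.6 = -264.78 kJ/s
Q = ΔH = -264.78 kJ/s = -264.78 kW
Heat removed = 15887 kJ/min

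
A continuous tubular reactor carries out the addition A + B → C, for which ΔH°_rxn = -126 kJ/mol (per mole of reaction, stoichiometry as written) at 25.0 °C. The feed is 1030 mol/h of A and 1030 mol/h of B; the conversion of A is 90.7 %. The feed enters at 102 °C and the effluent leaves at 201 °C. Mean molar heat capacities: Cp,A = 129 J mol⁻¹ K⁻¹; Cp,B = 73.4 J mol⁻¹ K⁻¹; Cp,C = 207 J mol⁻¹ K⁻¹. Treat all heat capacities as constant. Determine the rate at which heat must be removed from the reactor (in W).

Q_out = 26800 W

Extent of reaction ξ = 0.907 × 1030 = 934.21 mol/h
Reaction term: ξ·ΔH°_rxn = 934.21 × -126 = -117710 kJ/h
Sensible, feed 102→25 °C: -16052 kJ/h
Outlet flows (mol/h): A 95.79, B 95.79, C 934.21
Sensible, products 25→201 °C: 37447 kJ/h
Q = ΔH = -96315 kJ/h = -26.754 kW
Heat removed = 26754 W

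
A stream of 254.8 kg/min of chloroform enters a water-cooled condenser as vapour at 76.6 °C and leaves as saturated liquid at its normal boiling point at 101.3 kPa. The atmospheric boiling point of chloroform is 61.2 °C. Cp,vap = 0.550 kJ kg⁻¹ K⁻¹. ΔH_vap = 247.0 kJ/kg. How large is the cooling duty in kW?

Q_c = 1080 kW

vapour 76.6→61.2 °C: -8.47 kJ/kg
condensation at 61.2 °C: -247 kJ/kg
Δh = -8.47 + -247 = -255.47 kJ/kg
Q = ṁ·Δh = 254.8 kg/min × -255.47 kJ/kg = -65094 kJ/min
|Q| = 1084.9 kW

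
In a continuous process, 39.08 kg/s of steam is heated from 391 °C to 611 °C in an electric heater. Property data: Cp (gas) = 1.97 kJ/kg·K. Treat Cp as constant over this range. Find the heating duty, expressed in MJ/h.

Q = ṁ·Cp·ΔT = 39.08 × 1.97 × (611 − 391) = 16937 kJ/s
Heating duty = 60974 MJ/h

Q = 61000 MJ/h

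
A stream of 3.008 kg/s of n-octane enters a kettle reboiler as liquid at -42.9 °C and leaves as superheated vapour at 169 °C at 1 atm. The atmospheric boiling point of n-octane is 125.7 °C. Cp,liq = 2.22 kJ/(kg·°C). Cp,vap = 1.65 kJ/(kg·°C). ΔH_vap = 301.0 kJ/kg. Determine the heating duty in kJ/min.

liquid -42.9→125.7 °C: 374.29 kJ/kg
vaporisation at 125.7 °C: 301 kJ/kg
vapour 125.7→169 °C: 71.445 kJ/kg
Δh = 374.29 + 301 + 71.445 = 746.74 kJ/kg
Q = ṁ·Δh = 3.008 kg/s × 746.74 kJ/kg = 2246.2 kJ/s
|Q| = 2246.2 kW = 134770 kJ/min

Q = 135000 kJ/min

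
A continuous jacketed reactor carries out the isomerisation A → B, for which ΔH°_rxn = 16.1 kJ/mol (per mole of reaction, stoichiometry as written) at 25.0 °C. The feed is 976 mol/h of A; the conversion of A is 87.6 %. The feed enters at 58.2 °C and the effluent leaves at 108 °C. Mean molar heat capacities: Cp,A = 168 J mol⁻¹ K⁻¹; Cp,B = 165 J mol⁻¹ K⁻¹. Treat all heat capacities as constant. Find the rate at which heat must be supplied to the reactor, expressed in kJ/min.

Extent of reaction ξ = 0.876 × 976 = 854.98 mol/h
Reaction term: ξ·ΔH°_rxn = 854.98 × 16.1 = 13765 kJ/h
Sensible, feed 58.2→25 °C: -5443.7 kJ/h
Outlet flows (mol/h): A 121.02, B 854.98
Sensible, products 25→108 °C: 13396 kJ/h
Q = ΔH = 21718 kJ/h = 6.0327 kW
Heat supplied = 361.96 kJ/min

Q_in = 362 kJ/min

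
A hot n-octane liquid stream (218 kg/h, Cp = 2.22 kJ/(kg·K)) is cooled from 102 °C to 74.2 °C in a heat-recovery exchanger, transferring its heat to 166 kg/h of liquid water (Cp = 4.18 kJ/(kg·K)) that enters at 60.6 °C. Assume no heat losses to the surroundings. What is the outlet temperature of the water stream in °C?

T_c,out = 80.0 °C

Heat released by hot stream: Q = 218 × 2.22 × (102 − 74.2) = 13454 kJ/h
Energy balance on cold side (adiabatic exchanger): Q = ṁ_c·Cp_c·(T_c,out − T_c,in)
T_c,out = 60.6 + 13454/(166 × 4.18) = 79.99 °C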